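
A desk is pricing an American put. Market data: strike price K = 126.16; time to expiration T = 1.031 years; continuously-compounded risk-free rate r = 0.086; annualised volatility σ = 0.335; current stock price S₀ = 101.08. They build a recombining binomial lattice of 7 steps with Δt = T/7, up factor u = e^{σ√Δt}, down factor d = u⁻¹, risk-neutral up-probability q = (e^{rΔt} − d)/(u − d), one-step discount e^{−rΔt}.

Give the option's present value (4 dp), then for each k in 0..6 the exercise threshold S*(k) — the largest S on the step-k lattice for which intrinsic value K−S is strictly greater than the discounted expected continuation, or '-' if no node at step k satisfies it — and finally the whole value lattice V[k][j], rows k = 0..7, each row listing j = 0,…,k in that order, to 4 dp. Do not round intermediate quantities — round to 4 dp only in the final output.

params: Δt=0.14729 u=1.13720 d=0.87936 q=0.51734 e^(-rΔt)=0.98741
t_7 payoffs: 85.0623 73.0118 57.4280 37.2747 11.2122 0.0000 0.0000 0.0000
t_6: node(6,0) S=46.7362 payoff=79.4238 vs cont=77.8359 → 79.4238 [stop]  node(6,1) S=60.4399 payoff=65.7201 vs cont=64.1322 → 65.7201 [stop]  node(6,2) S=78.1618 payoff=47.9982 vs cont=46.4103 → 47.9982 [stop]  node(6,3) S=101.0800 payoff=25.0800 vs cont=23.4921 → 25.0800 [stop]  node(6,4) S=130.7182 payoff=0.0000 vs cont=5.3436 → 5.3436 [wait]  node(6,5) S=169.0467 payoff=0.0000 vs cont=0.0000 → 0.0000 [wait]  node(6,6) S=218.6138 payoff=0.0000 vs cont=0.0000 → 0.0000 [wait]  ⇒ S*(6)=101.0800
t_5: node(5,0) S=53.1482 payoff=73.0118 vs cont=71.4239 → 73.0118 [stop]  node(5,1) S=68.7320 payoff=57.4280 vs cont=55.8400 → 57.4280 [stop]  node(5,2) S=88.8853 payoff=37.2747 vs cont=35.6868 → 37.2747 [stop]  node(5,3) S=114.9478 payoff=11.2122 vs cont=14.6824 → 14.6824 [wait]  node(5,4) S=148.6522 payoff=0.0000 vs cont=2.5467 → 2.5467 [wait]  node(5,5) S=192.2393 payoff=0.0000 vs cont=0.0000 → 0.0000 [wait]  ⇒ S*(5)=88.8853
t_4: node(4,0) S=60.4399 payoff=65.7201 vs cont=64.1322 → 65.7201 [stop]  node(4,1) S=78.1618 payoff=47.9982 vs cont=46.4103 → 47.9982 [stop]  node(4,2) S=101.0800 payoff=25.0800 vs cont=25.2647 → 25.2647 [wait]  node(4,3) S=130.7182 payoff=0.0000 vs cont=8.2983 → 8.2983 [wait]  node(4,4) S=169.0467 payoff=0.0000 vs cont=1.2137 → 1.2137 [wait]  ⇒ S*(4)=78.1618
t_3: node(3,0) S=68.7320 payoff=57.4280 vs cont=55.8400 → 57.4280 [stop]  node(3,1) S=88.8853 payoff=37.2747 vs cont=35.7811 → 37.2747 [stop]  node(3,2) S=114.9478 payoff=11.2122 vs cont=16.2798 → 16.2798 [wait]  node(3,3) S=148.6522 payoff=0.0000 vs cont=4.5748 → 4.5748 [wait]  ⇒ S*(3)=88.8853
t_2: node(2,0) S=78.1618 payoff=47.9982 vs cont=46.4103 → 47.9982 [stop]  node(2,1) S=101.0800 payoff=25.0800 vs cont=26.0807 → 26.0807 [wait]  node(2,2) S=130.7182 payoff=0.0000 vs cont=10.0956 → 10.0956 [wait]  ⇒ S*(2)=78.1618
t_1: node(1,0) S=88.8853 payoff=37.2747 vs cont=36.1980 → 37.2747 [stop]  node(1,1) S=114.9478 payoff=11.2122 vs cont=17.5868 → 17.5868 [wait]  ⇒ S*(1)=88.8853
t_0: node(0,0) S=101.0800 payoff=25.0800 vs cont=26.7484 → 26.7484 [wait]  ⇒ S*(0)=-

price = 26.7484
boundary = - 88.8853 78.1618 88.8853 78.1618 88.8853 101.0800
tree:
26.7484
37.2747 17.5868
47.9982 26.0807 10.0956
57.4280 37.2747 16.2798 4.5748
65.7201 47.9982 25.2647 8.2983 1.2137
73.0118 57.4280 37.2747 14.6824 2.5467 0.0000
79.4238 65.7201 47.9982 25.0800 5.3436 0.0000 0.0000
85.0623 73.0118 57.4280 37.2747 11.2122 0.0000 0.0000 0.0000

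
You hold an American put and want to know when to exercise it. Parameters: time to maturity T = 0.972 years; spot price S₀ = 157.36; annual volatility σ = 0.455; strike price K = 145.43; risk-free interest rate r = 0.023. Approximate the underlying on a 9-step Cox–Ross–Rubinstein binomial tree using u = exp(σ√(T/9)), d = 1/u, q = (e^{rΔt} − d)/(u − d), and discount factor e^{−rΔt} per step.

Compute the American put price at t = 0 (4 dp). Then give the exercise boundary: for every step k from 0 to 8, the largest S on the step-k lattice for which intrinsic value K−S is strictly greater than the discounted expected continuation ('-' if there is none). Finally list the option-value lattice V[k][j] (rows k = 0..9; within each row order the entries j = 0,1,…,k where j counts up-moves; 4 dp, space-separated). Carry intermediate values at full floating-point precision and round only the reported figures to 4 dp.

price = 20.3107
boundary = - - - - - 74.5071 86.5241 100.4793 116.6852
tree:
20.3107
27.7149 12.1010
36.8182 17.6359 5.9478
47.4466 25.0740 9.3742 2.1305
59.0949 34.6132 14.4913 3.6757 0.4062
70.9229 46.1210 21.8697 6.2801 0.7697 0.0000
81.2709 58.9059 32.0037 10.6020 1.4586 0.0000 0.0000
90.1817 70.9229 44.9507 17.6297 2.7640 0.0000 0.0000 0.0000
97.8549 81.2709 58.9059 28.7448 5.2376 0.0000 0.0000 0.0000 0.0000
104.4624 90.1817 70.9229 44.9507 9.9251 0.0000 0.0000 0.0000 0.0000 0.0000

params: Δt=0.10800 u=1.16129 d=0.86111 q=0.47097 e^(-rΔt)=0.99752
t_9 payoffs: 104.4624 90.1817 70.9229 44.9507 9.9251 0.0000 0.0000 0.0000 0.0000 0.0000
t_8: node(8,0) S=47.5751 payoff=97.8549 vs cont=97.4941 → 97.8549 [stop]  node(8,1) S=64.1591 payoff=81.2709 vs cont=80.9101 → 81.2709 [stop]  node(8,2) S=86.5241 payoff=58.9059 vs cont=58.5451 → 58.9059 [stop]  node(8,3) S=116.6852 payoff=28.7448 vs cont=28.3840 → 28.7448 [stop]  node(8,4) S=157.3600 payoff=0.0000 vs cont=5.2376 → 5.2376 [wait]  node(8,5) S=212.2135 payoff=0.0000 vs cont=0.0000 → 0.0000 [wait]  node(8,6) S=286.1881 payoff=0.0000 vs cont=0.0000 → 0.0000 [wait]  node(8,7) S=385.9492 payoff=0.0000 vs cont=0.0000 → 0.0000 [wait]  node(8,8) S=520.4856 payoff=0.0000 vs cont=0.0000 → 0.0000 [wait]  ⇒ S*(8)=116.6852
t_7: node(7,0) S=55.2483 payoff=90.1817 vs cont=89.8209 → 90.1817 [stop]  node(7,1) S=74.5071 payoff=70.9229 vs cont=70.5621 → 70.9229 [stop]  node(7,2) S=100.4793 payoff=44.9507 vs cont=44.5899 → 44.9507 [stop]  node(7,3) S=135.5049 payoff=9.9251 vs cont=17.6297 → 17.6297 [wait]  node(7,4) S=182.7400 payoff=0.0000 vs cont=2.7640 → 2.7640 [wait]  node(7,5) S=246.4406 payoff=0.0000 vs cont=0.0000 → 0.0000 [wait]  node(7,6) S=332.3463 payoff=0.0000 vs cont=0.0000 → 0.0000 [wait]  node(7,7) S=448.1975 payoff=0.0000 vs cont=0.0000 → 0.0000 [wait]  ⇒ S*(7)=100.4793
t_6: node(6,0) S=64.1591 payoff=81.2709 vs cont=80.9101 → 81.2709 [stop]  node(6,1) S=86.5241 payoff=58.9059 vs cont=58.5451 → 58.9059 [stop]  node(6,2) S=116.6852 payoff=28.7448 vs cont=32.0037 → 32.0037 [wait]  node(6,3) S=157.3600 payoff=0.0000 vs cont=10.6020 → 10.6020 [wait]  node(6,4) S=212.2135 payoff=0.0000 vs cont=1.4586 → 1.4586 [wait]  node(6,5) S=286.1881 payoff=0.0000 vs cont=0.0000 → 0.0000 [wait]  node(6,6) S=385.9492 payoff=0.0000 vs cont=0.0000 → 0.0000 [wait]  ⇒ S*(6)=86.5241
t_5: node(5,0) S=74.5071 payoff=70.9229 vs cont=70.5621 → 70.9229 [stop]  node(5,1) S=100.4793 payoff=44.9507 vs cont=46.1210 → 46.1210 [wait]  node(5,2) S=135.5049 payoff=9.9251 vs cont=21.8697 → 21.8697 [wait]  node(5,3) S=182.7400 payoff=0.0000 vs cont=6.2801 → 6.2801 [wait]  node(5,4) S=246.4406 payoff=0.0000 vs cont=0.7697 → 0.7697 [wait]  node(5,5) S=332.3463 payoff=0.0000 vs cont=0.0000 → 0.0000 [wait]  ⇒ S*(5)=74.5071
t_4: node(4,0) S=86.5241 payoff=58.9059 vs cont=59.0949 → 59.0949 [wait]  node(4,1) S=116.6852 payoff=28.7448 vs cont=34.6132 → 34.6132 [wait]  node(4,2) S=157.3600 payoff=0.0000 vs cont=14.4913 → 14.4913 [wait]  node(4,3) S=212.2135 payoff=0.0000 vs cont=3.6757 → 3.6757 [wait]  node(4,4) S=286.1881 payoff=0.0000 vs cont=0.4062 → 0.4062 [wait]  ⇒ S*(4)=-
t_3: node(3,0) S=100.4793 payoff=44.9507 vs cont=47.4466 → 47.4466 [wait]  node(3,1) S=135.5049 payoff=9.9251 vs cont=25.0740 → 25.0740 [wait]  node(3,2) S=182.7400 payoff=0.0000 vs cont=9.3742 → 9.3742 [wait]  node(3,3) S=246.4406 payoff=0.0000 vs cont=2.1305 → 2.1305 [wait]  ⇒ S*(3)=-
t_2: node(2,0) S=116.6852 payoff=28.7448 vs cont=36.8182 → 36.8182 [wait]  node(2,1) S=157.3600 payoff=0.0000 vs cont=17.6359 → 17.6359 [wait]  node(2,2) S=212.2135 payoff=0.0000 vs cont=5.9478 → 5.9478 [wait]  ⇒ S*(2)=-
t_1: node(1,0) S=135.5049 payoff=9.9251 vs cont=27.7149 → 27.7149 [wait]  node(1,1) S=182.7400 payoff=0.0000 vs cont=12.1010 → 12.1010 [wait]  ⇒ S*(1)=-
t_0: node(0,0) S=157.3600 payoff=0.0000 vs cont=20.3107 → 20.3107 [wait]  ⇒ S*(0)=-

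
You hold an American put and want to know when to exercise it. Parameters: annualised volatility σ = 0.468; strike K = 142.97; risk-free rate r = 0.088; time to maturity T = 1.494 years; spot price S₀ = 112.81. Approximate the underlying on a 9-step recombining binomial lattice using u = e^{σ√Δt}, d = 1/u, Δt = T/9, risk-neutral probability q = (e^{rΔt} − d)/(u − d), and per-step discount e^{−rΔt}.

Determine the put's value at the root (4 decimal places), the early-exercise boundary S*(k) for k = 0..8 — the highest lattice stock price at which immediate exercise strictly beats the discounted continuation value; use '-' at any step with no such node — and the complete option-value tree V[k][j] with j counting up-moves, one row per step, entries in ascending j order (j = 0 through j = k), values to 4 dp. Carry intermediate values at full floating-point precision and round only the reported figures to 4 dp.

params: Δt=0.16600 u=1.21007 d=0.82640 q=0.49083 e^(-rΔt)=0.98550
t_9 payoffs: 122.6906 113.2755 99.4893 79.3026 49.7439 6.4621 0.0000 0.0000 0.0000 0.0000
t_8: node(8,0) S=24.5395 payoff=118.4305 vs cont=116.3572 → 118.4305 [stop]  node(8,1) S=35.9324 payoff=107.0376 vs cont=104.9643 → 107.0376 [stop]  node(8,2) S=52.6146 payoff=90.3554 vs cont=88.2820 → 90.3554 [stop]  node(8,3) S=77.0419 payoff=65.9281 vs cont=63.8548 → 65.9281 [stop]  node(8,4) S=112.8100 payoff=30.1600 vs cont=28.0867 → 30.1600 [stop]  node(8,5) S=165.1841 payoff=0.0000 vs cont=3.2426 → 3.2426 [wait]  node(8,6) S=241.8737 payoff=0.0000 vs cont=0.0000 → 0.0000 [wait]  node(8,7) S=354.1679 payoff=0.0000 vs cont=0.0000 → 0.0000 [wait]  node(8,8) S=518.5967 payoff=0.0000 vs cont=0.0000 → 0.0000 [wait]  ⇒ S*(8)=112.8100
t_7: node(7,0) S=29.6945 payoff=113.2755 vs cont=111.2022 → 113.2755 [stop]  node(7,1) S=43.4807 payoff=99.4893 vs cont=97.4160 → 99.4893 [stop]  node(7,2) S=63.6674 payoff=79.3026 vs cont=77.2293 → 79.3026 [stop]  node(7,3) S=93.2261 payoff=49.7439 vs cont=47.6706 → 49.7439 [stop]  node(7,4) S=136.5079 payoff=6.4621 vs cont=16.7024 → 16.7024 [wait]  node(7,5) S=199.8842 payoff=0.0000 vs cont=1.6271 → 1.6271 [wait]  node(7,6) S=292.6840 payoff=0.0000 vs cont=0.0000 → 0.0000 [wait]  node(7,7) S=428.5678 payoff=0.0000 vs cont=0.0000 → 0.0000 [wait]  ⇒ S*(7)=93.2261
t_6: node(6,0) S=35.9324 payoff=107.0376 vs cont=104.9643 → 107.0376 [stop]  node(6,1) S=52.6146 payoff=90.3554 vs cont=88.2820 → 90.3554 [stop]  node(6,2) S=77.0419 payoff=65.9281 vs cont=63.8548 → 65.9281 [stop]  node(6,3) S=112.8100 payoff=30.1600 vs cont=33.0400 → 33.0400 [wait]  node(6,4) S=165.1841 payoff=0.0000 vs cont=9.1681 → 9.1681 [wait]  node(6,5) S=241.8737 payoff=0.0000 vs cont=0.8165 → 0.8165 [wait]  node(6,6) S=354.1679 payoff=0.0000 vs cont=0.0000 → 0.0000 [wait]  ⇒ S*(6)=77.0419
t_5: node(5,0) S=43.4807 payoff=99.4893 vs cont=97.4160 → 99.4893 [stop]  node(5,1) S=63.6674 payoff=79.3026 vs cont=77.2293 → 79.3026 [stop]  node(5,2) S=93.2261 payoff=49.7439 vs cont=49.0637 → 49.7439 [stop]  node(5,3) S=136.5079 payoff=6.4621 vs cont=21.0138 → 21.0138 [wait]  node(5,4) S=199.8842 payoff=0.0000 vs cont=4.9954 → 4.9954 [wait]  node(5,5) S=292.6840 payoff=0.0000 vs cont=0.4097 → 0.4097 [wait]  ⇒ S*(5)=93.2261
t_4: node(4,0) S=52.6146 payoff=90.3554 vs cont=88.2820 → 90.3554 [stop]  node(4,1) S=77.0419 payoff=65.9281 vs cont=63.8548 → 65.9281 [stop]  node(4,2) S=112.8100 payoff=30.1600 vs cont=35.1255 → 35.1255 [wait]  node(4,3) S=165.1841 payoff=0.0000 vs cont=12.9608 → 12.9608 [wait]  node(4,4) S=241.8737 payoff=0.0000 vs cont=2.7048 → 2.7048 [wait]  ⇒ S*(4)=77.0419
t_3: node(3,0) S=63.6674 payoff=79.3026 vs cont=77.2293 → 79.3026 [stop]  node(3,1) S=93.2261 payoff=49.7439 vs cont=50.0725 → 50.0725 [wait]  node(3,2) S=136.5079 payoff=6.4621 vs cont=23.8948 → 23.8948 [wait]  node(3,3) S=199.8842 payoff=0.0000 vs cont=7.8119 → 7.8119 [wait]  ⇒ S*(3)=63.6674
t_2: node(2,0) S=77.0419 payoff=65.9281 vs cont=64.0137 → 65.9281 [stop]  node(2,1) S=112.8100 payoff=30.1600 vs cont=36.6839 → 36.6839 [wait]  node(2,2) S=165.1841 payoff=0.0000 vs cont=15.7688 → 15.7688 [wait]  ⇒ S*(2)=77.0419
t_1: node(1,0) S=93.2261 payoff=49.7439 vs cont=50.8263 → 50.8263 [wait]  node(1,1) S=136.5079 payoff=6.4621 vs cont=26.0351 → 26.0351 [wait]  ⇒ S*(1)=-
t_0: node(0,0) S=112.8100 payoff=30.1600 vs cont=38.0975 → 38.0975 [wait]  ⇒ S*(0)=-

price = 38.0975
boundary = - - 77.0419 63.6674 77.0419 93.2261 77.0419 93.2261 112.8100
tree:
38.0975
50.8263 26.0351
65.9281 36.6839 15.7688
79.3026 50.0725 23.8948 7.8119
90.3554 65.9281 35.1255 12.9608 2.7048
99.4893 79.3026 49.7439 21.0138 4.9954 0.4097
107.0376 90.3554 65.9281 33.0400 9.1681 0.8165 0.0000
113.2755 99.4893 79.3026 49.7439 16.7024 1.6271 0.0000 0.0000
118.4305 107.0376 90.3554 65.9281 30.1600 3.2426 0.0000 0.0000 0.0000
122.6906 113.2755 99.4893 79.3026 49.7439 6.4621 0.0000 0.0000 0.0000 0.0000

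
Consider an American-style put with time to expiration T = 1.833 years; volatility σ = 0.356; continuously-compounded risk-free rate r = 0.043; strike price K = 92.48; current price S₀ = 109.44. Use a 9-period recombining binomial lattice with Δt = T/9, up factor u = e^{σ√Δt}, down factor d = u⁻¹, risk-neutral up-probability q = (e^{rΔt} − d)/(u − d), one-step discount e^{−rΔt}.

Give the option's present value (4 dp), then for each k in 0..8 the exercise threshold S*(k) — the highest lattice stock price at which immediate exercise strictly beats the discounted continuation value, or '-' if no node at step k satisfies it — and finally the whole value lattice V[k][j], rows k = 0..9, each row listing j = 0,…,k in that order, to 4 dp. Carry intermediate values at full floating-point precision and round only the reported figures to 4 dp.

params: Δt=0.20367 u=1.17429 d=0.85158 q=0.48718 e^(-rΔt)=0.99128
t_9 payoffs: 66.7044 56.9367 43.4676 24.8945 0.0000 0.0000 0.0000 0.0000 0.0000 0.0000
t_8: node(8,0) S=30.2680 payoff=62.2120 vs cont=61.4057 → 62.2120 [stop]  node(8,1) S=41.7380 payoff=50.7420 vs cont=49.9356 → 50.7420 [stop]  node(8,2) S=57.5545 payoff=34.9255 vs cont=34.1191 → 34.9255 [stop]  node(8,3) S=79.3648 payoff=13.1152 vs cont=12.6551 → 13.1152 [stop]  node(8,4) S=109.4400 payoff=0.0000 vs cont=0.0000 → 0.0000 [wait]  node(8,5) S=150.9122 payoff=0.0000 vs cont=0.0000 → 0.0000 [wait]  node(8,6) S=208.1002 payoff=0.0000 vs cont=0.0000 → 0.0000 [wait]  node(8,7) S=286.9596 payoff=0.0000 vs cont=0.0000 → 0.0000 [wait]  node(8,8) S=395.7026 payoff=0.0000 vs cont=0.0000 → 0.0000 [wait]  ⇒ S*(8)=79.3648
t_7: node(7,0) S=35.5433 payoff=56.9367 vs cont=56.1304 → 56.9367 [stop]  node(7,1) S=49.0124 payoff=43.4676 vs cont=42.6613 → 43.4676 [stop]  node(7,2) S=67.5855 payoff=24.8945 vs cont=24.0881 → 24.8945 [stop]  node(7,3) S=93.1970 payoff=0.0000 vs cont=6.6671 → 6.6671 [wait]  node(7,4) S=128.5139 payoff=0.0000 vs cont=0.0000 → 0.0000 [wait]  node(7,5) S=177.2142 payoff=0.0000 vs cont=0.0000 → 0.0000 [wait]  node(7,6) S=244.3693 payoff=0.0000 vs cont=0.0000 → 0.0000 [wait]  node(7,7) S=336.9728 payoff=0.0000 vs cont=0.0000 → 0.0000 [wait]  ⇒ S*(7)=67.5855
t_6: node(6,0) S=41.7380 payoff=50.7420 vs cont=49.9356 → 50.7420 [stop]  node(6,1) S=57.5545 payoff=34.9255 vs cont=34.1191 → 34.9255 [stop]  node(6,2) S=79.3648 payoff=13.1152 vs cont=15.8749 → 15.8749 [wait]  node(6,3) S=109.4400 payoff=0.0000 vs cont=3.3892 → 3.3892 [wait]  node(6,4) S=150.9122 payoff=0.0000 vs cont=0.0000 → 0.0000 [wait]  node(6,5) S=208.1002 payoff=0.0000 vs cont=0.0000 → 0.0000 [wait]  node(6,6) S=286.9596 payoff=0.0000 vs cont=0.0000 → 0.0000 [wait]  ⇒ S*(6)=57.5545
t_5: node(5,0) S=49.0124 payoff=43.4676 vs cont=42.6613 → 43.4676 [stop]  node(5,1) S=67.5855 payoff=24.8945 vs cont=25.4208 → 25.4208 [wait]  node(5,2) S=93.1970 payoff=0.0000 vs cont=9.7067 → 9.7067 [wait]  node(5,3) S=128.5139 payoff=0.0000 vs cont=1.7229 → 1.7229 [wait]  node(5,4) S=177.2142 payoff=0.0000 vs cont=0.0000 → 0.0000 [wait]  node(5,5) S=244.3693 payoff=0.0000 vs cont=0.0000 → 0.0000 [wait]  ⇒ S*(5)=49.0124
t_4: node(4,0) S=57.5545 payoff=34.9255 vs cont=34.3733 → 34.9255 [stop]  node(4,1) S=79.3648 payoff=13.1152 vs cont=17.6104 → 17.6104 [wait]  node(4,2) S=109.4400 payoff=0.0000 vs cont=5.7665 → 5.7665 [wait]  node(4,3) S=150.9122 payoff=0.0000 vs cont=0.8758 → 0.8758 [wait]  node(4,4) S=208.1002 payoff=0.0000 vs cont=0.0000 → 0.0000 [wait]  ⇒ S*(4)=57.5545
t_3: node(3,0) S=67.5855 payoff=24.8945 vs cont=26.2589 → 26.2589 [wait]  node(3,1) S=93.1970 payoff=0.0000 vs cont=11.7370 → 11.7370 [wait]  node(3,2) S=128.5139 payoff=0.0000 vs cont=3.3544 → 3.3544 [wait]  node(3,3) S=177.2142 payoff=0.0000 vs cont=0.4452 → 0.4452 [wait]  ⇒ S*(3)=-
t_2: node(2,0) S=79.3648 payoff=13.1152 vs cont=19.0169 → 19.0169 [wait]  node(2,1) S=109.4400 payoff=0.0000 vs cont=7.5864 → 7.5864 [wait]  node(2,2) S=150.9122 payoff=0.0000 vs cont=1.9202 → 1.9202 [wait]  ⇒ S*(2)=-
t_1: node(1,0) S=93.1970 payoff=0.0000 vs cont=13.3310 → 13.3310 [wait]  node(1,1) S=128.5139 payoff=0.0000 vs cont=4.7839 → 4.7839 [wait]  ⇒ S*(1)=-
t_0: node(0,0) S=109.4400 payoff=0.0000 vs cont=9.0871 → 9.0871 [wait]  ⇒ S*(0)=-

price = 9.0871
boundary = - - - - 57.5545 49.0124 57.5545 67.5855 79.3648
tree:
9.0871
13.3310 4.7839
19.0169 7.5864 1.9202
26.2589 11.7370 3.3544 0.4452
34.9255 17.6104 5.7665 0.8758 0.0000
43.4676 25.4208 9.7067 1.7229 0.0000 0.0000
50.7420 34.9255 15.8749 3.3892 0.0000 0.0000 0.0000
56.9367 43.4676 24.8945 6.6671 0.0000 0.0000 0.0000 0.0000
62.2120 50.7420 34.9255 13.1152 0.0000 0.0000 0.0000 0.0000 0.0000
66.7044 56.9367 43.4676 24.8945 0.0000 0.0000 0.0000 0.0000 0.0000 0.0000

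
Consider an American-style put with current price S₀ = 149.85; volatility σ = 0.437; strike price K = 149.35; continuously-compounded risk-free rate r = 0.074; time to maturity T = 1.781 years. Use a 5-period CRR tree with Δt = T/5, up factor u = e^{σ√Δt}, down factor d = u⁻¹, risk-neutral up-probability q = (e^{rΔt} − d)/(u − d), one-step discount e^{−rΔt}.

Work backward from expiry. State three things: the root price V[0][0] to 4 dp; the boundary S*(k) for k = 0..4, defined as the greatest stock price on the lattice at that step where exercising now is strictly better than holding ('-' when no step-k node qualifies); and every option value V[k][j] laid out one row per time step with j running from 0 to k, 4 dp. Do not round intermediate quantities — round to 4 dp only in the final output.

Δt=0.35620  u=1.29798  d=0.77043  q=0.48579  discount=0.97399
step 5 (expiry): payoffs max(K−S,0) = 108.6767 80.8251 33.9018 0.0000 0.0000 0.0000
step 4: (k=4,j=0): S=52.7933, (K−S)⁺=96.5567, hold=92.6714 ⇒ V=96.5567 exercise | (k=4,j=1): S=88.9443, (K−S)⁺=60.4057, hold=56.5205 ⇒ V=60.4057 exercise | (k=4,j=2): S=149.8500, (K−S)⁺=0.0000, hold=16.9791 ⇒ V=16.9791 continue | (k=4,j=3): S=252.4618, (K−S)⁺=0.0000, hold=0.0000 ⇒ V=0.0000 continue | (k=4,j=4): S=425.3383, (K−S)⁺=0.0000, hold=0.0000 ⇒ V=0.0000 continue  boundary S*=88.9443
step 3: (k=3,j=0): S=68.5249, (K−S)⁺=80.8251, hold=76.9398 ⇒ V=80.8251 exercise | (k=3,j=1): S=115.4482, (K−S)⁺=33.9018, hold=38.2868 ⇒ V=38.2868 continue | (k=3,j=2): S=194.5029, (K−S)⁺=0.0000, hold=8.5036 ⇒ V=8.5036 continue | (k=3,j=3): S=327.6914, (K−S)⁺=0.0000, hold=0.0000 ⇒ V=0.0000 continue  boundary S*=68.5249
step 2: (k=2,j=0): S=88.9443, (K−S)⁺=60.4057, hold=58.5953 ⇒ V=60.4057 exercise | (k=2,j=1): S=149.8500, (K−S)⁺=0.0000, hold=23.1988 ⇒ V=23.1988 continue | (k=2,j=2): S=252.4618, (K−S)⁺=0.0000, hold=4.2589 ⇒ V=4.2589 continue  boundary S*=88.9443
step 1: (k=1,j=0): S=115.4482, (K−S)⁺=33.9018, hold=41.2297 ⇒ V=41.2297 continue | (k=1,j=1): S=194.5029, (K−S)⁺=0.0000, hold=13.6338 ⇒ V=13.6338 continue  boundary S*=-
step 0: (k=0,j=0): S=149.8500, (K−S)⁺=0.0000, hold=27.1000 ⇒ V=27.1000 continue  boundary S*=-

price = 27.1000
boundary = - - 88.9443 68.5249 88.9443
tree:
27.1000
41.2297 13.6338
60.4057 23.1988 4.2589
80.8251 38.2868 8.5036 0.0000
96.5567 60.4057 16.9791 0.0000 0.0000
108.6767 80.8251 33.9018 0.0000 0.0000 0.0000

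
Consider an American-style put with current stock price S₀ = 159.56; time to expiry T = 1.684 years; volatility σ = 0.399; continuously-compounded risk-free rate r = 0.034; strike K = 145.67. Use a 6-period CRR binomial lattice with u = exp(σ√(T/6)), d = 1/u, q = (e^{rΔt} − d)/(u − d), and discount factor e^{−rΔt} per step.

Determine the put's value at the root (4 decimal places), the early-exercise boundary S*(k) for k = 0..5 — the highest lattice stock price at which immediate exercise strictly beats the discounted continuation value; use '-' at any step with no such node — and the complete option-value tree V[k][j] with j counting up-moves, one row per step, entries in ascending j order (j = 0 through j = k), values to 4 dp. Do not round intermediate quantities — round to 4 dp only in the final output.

Δt=0.28067, u=1.23538, d=0.80946, q=0.46986, disc=e^(-rΔt)=0.99050
k=6 terminal: V=max(K-S,0) → 100.7839 77.1660 41.1210 0.0000 0.0000 0.0000 0.0000
k=5: j=0 S=55.4515 intr=90.2185 cont=88.8350 V=90.2185[EX]; j=1 S=84.6287 intr=61.0413 cont=59.6578 V=61.0413[EX]; j=2 S=129.1582 intr=16.5118 cont=21.5928 V=21.5928[hold]; j=3 S=197.1179 intr=0.0000 cont=0.0000 V=0.0000[hold]; j=4 S=300.8364 intr=0.0000 cont=0.0000 V=0.0000[hold]; j=5 S=459.1288 intr=0.0000 cont=0.0000 V=0.0000[hold]  S*(5)=84.6287
k=4: j=0 S=68.5040 intr=77.1660 cont=75.7826 V=77.1660[EX]; j=1 S=104.5490 intr=41.1210 cont=42.1022 V=42.1022[hold]; j=2 S=159.5600 intr=0.0000 cont=11.3384 V=11.3384[hold]; j=3 S=243.5164 intr=0.0000 cont=0.0000 V=0.0000[hold]; j=4 S=371.6485 intr=0.0000 cont=0.0000 V=0.0000[hold]  S*(4)=68.5040
k=3: j=0 S=84.6287 intr=61.0413 cont=60.1145 V=61.0413[EX]; j=1 S=129.1582 intr=16.5118 cont=27.3849 V=27.3849[hold]; j=2 S=197.1179 intr=0.0000 cont=5.9538 V=5.9538[hold]; j=3 S=300.8364 intr=0.0000 cont=0.0000 V=0.0000[hold]  S*(3)=84.6287
k=2: j=0 S=104.5490 intr=41.1210 cont=44.7979 V=44.7979[hold]; j=1 S=159.5600 intr=0.0000 cont=17.1508 V=17.1508[hold]; j=2 S=243.5164 intr=0.0000 cont=3.1264 V=3.1264[hold]  S*(2)=-
k=1: j=0 S=129.1582 intr=16.5118 cont=31.5055 V=31.5055[hold]; j=1 S=197.1179 intr=0.0000 cont=10.4609 V=10.4609[hold]  S*(1)=-
k=0: j=0 S=159.5600 intr=0.0000 cont=21.4121 V=21.4121[hold]  S*(0)=-

price = 21.4121
boundary = - - - 84.6287 68.5040 84.6287
tree:
21.4121
31.5055 10.4609
44.7979 17.1508 3.1264
61.0413 27.3849 5.9538 0.0000
77.1660 42.1022 11.3384 0.0000 0.0000
90.2185 61.0413 21.5928 0.0000 0.0000 0.0000
100.7839 77.1660 41.1210 0.0000 0.0000 0.0000 0.0000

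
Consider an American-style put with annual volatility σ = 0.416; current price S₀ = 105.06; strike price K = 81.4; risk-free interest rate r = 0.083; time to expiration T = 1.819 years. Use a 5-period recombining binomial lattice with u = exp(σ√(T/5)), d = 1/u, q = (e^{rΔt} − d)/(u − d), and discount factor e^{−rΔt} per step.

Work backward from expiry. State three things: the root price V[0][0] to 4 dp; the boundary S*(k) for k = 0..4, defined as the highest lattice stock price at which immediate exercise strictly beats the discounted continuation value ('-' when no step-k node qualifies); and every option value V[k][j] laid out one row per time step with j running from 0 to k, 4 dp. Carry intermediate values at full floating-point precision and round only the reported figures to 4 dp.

Δt=0.36380  u=1.28520  d=0.77809  q=0.49805  discount=0.97026
step 5 (expiry): payoffs max(K−S,0) = 51.4370 31.9090 0.0000 0.0000 0.0000 0.0000
step 4: (k=4,j=0): S=38.5084, (K−S)⁺=42.8916, hold=40.4704 ⇒ V=42.8916 exercise | (k=4,j=1): S=63.6057, (K−S)⁺=17.7943, hold=15.5403 ⇒ V=17.7943 exercise | (k=4,j=2): S=105.0600, (K−S)⁺=0.0000, hold=0.0000 ⇒ V=0.0000 continue | (k=4,j=3): S=173.5315, (K−S)⁺=0.0000, hold=0.0000 ⇒ V=0.0000 continue | (k=4,j=4): S=286.6285, (K−S)⁺=0.0000, hold=0.0000 ⇒ V=0.0000 continue  boundary S*=63.6057
step 3: (k=3,j=0): S=49.4910, (K−S)⁺=31.9090, hold=29.4879 ⇒ V=31.9090 exercise | (k=3,j=1): S=81.7461, (K−S)⁺=0.0000, hold=8.6661 ⇒ V=8.6661 continue | (k=3,j=2): S=135.0230, (K−S)⁺=0.0000, hold=0.0000 ⇒ V=0.0000 continue | (k=3,j=3): S=223.0226, (K−S)⁺=0.0000, hold=0.0000 ⇒ V=0.0000 continue  boundary S*=49.4910
step 2: (k=2,j=0): S=63.6057, (K−S)⁺=17.7943, hold=19.7281 ⇒ V=19.7281 continue | (k=2,j=1): S=105.0600, (K−S)⁺=0.0000, hold=4.2206 ⇒ V=4.2206 continue | (k=2,j=2): S=173.5315, (K−S)⁺=0.0000, hold=0.0000 ⇒ V=0.0000 continue  boundary S*=-
step 1: (k=1,j=0): S=81.7461, (K−S)⁺=0.0000, hold=11.6475 ⇒ V=11.6475 continue | (k=1,j=1): S=135.0230, (K−S)⁺=0.0000, hold=2.0555 ⇒ V=2.0555 continue  boundary S*=-
step 0: (k=0,j=0): S=105.0600, (K−S)⁺=0.0000, hold=6.6659 ⇒ V=6.6659 continue  boundary S*=-

price = 6.6659
boundary = - - - 49.4910 63.6057
tree:
6.6659
11.6475 2.0555
19.7281 4.2206 0.0000
31.9090 8.6661 0.0000 0.0000
42.8916 17.7943 0.0000 0.0000 0.0000
51.4370 31.9090 0.0000 0.0000 0.0000 0.0000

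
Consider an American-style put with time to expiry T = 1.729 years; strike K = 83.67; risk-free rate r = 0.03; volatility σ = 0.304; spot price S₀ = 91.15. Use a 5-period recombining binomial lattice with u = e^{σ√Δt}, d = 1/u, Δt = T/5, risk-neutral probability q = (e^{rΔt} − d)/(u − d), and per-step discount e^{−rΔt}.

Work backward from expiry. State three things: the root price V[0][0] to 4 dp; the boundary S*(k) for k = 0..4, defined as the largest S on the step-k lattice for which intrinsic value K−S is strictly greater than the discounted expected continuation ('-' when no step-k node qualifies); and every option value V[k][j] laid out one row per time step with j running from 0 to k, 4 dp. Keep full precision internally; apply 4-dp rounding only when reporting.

price = 9.2016
boundary = - - - 53.3144 63.7503
tree:
9.2016
14.2116 4.0678
21.2343 7.0436 0.9885
30.3556 11.9842 1.9373 0.0000
39.0831 19.9197 3.7968 0.0000 0.0000
46.3819 30.3556 7.4411 0.0000 0.0000 0.0000

Δt=0.34580, u=1.19574, d=0.83630, q=0.48444, disc=e^(-rΔt)=0.98968
k=5 terminal: V=max(K-S,0) → 46.3819 30.3556 7.4411 0.0000 0.0000 0.0000
k=4: j=0 S=44.5869 intr=39.0831 cont=38.2196 V=39.0831[EX]; j=1 S=63.7503 intr=19.9197 cont=19.0562 V=19.9197[EX]; j=2 S=91.1500 intr=0.0000 cont=3.7968 V=3.7968[hold]; j=3 S=130.3261 intr=0.0000 cont=0.0000 V=0.0000[hold]; j=4 S=186.3399 intr=0.0000 cont=0.0000 V=0.0000[hold]  S*(4)=63.7503
k=3: j=0 S=53.3144 intr=30.3556 cont=29.4921 V=30.3556[EX]; j=1 S=76.2289 intr=7.4411 cont=11.9842 V=11.9842[hold]; j=2 S=108.9918 intr=0.0000 cont=1.9373 V=1.9373[hold]; j=3 S=155.8363 intr=0.0000 cont=0.0000 V=0.0000[hold]  S*(3)=53.3144
k=2: j=0 S=63.7503 intr=19.9197 cont=21.2343 V=21.2343[hold]; j=1 S=91.1500 intr=0.0000 cont=7.0436 V=7.0436[hold]; j=2 S=130.3261 intr=0.0000 cont=0.9885 V=0.9885[hold]  S*(2)=-
k=1: j=0 S=76.2289 intr=7.4411 cont=14.2116 V=14.2116[hold]; j=1 S=108.9918 intr=0.0000 cont=4.0678 V=4.0678[hold]  S*(1)=-
k=0: j=0 S=91.1500 intr=0.0000 cont=9.2016 V=9.2016[hold]  S*(0)=-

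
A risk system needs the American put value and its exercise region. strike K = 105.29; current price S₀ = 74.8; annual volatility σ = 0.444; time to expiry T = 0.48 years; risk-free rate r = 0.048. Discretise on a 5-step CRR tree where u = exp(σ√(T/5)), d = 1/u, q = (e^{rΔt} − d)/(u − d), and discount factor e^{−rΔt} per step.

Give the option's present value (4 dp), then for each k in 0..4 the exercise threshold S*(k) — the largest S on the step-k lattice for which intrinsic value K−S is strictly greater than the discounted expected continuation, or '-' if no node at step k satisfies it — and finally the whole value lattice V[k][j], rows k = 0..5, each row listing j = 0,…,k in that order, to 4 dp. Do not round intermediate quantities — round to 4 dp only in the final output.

params: Δt=0.09600 u=1.14748 d=0.87147 q=0.48240 e^(-rΔt)=0.99540
t_5 payoffs: 67.6911 55.7831 40.1037 19.4585 0.0000 0.0000
t_4: node(4,0) S=43.1440 payoff=62.1460 vs cont=61.6619 → 62.1460 [stop]  node(4,1) S=56.8082 payoff=48.4818 vs cont=47.9977 → 48.4818 [stop]  node(4,2) S=74.8000 payoff=30.4900 vs cont=30.0059 → 30.4900 [stop]  node(4,3) S=98.4900 payoff=6.8000 vs cont=10.0255 → 10.0255 [wait]  node(4,4) S=129.6828 payoff=0.0000 vs cont=0.0000 → 0.0000 [wait]  ⇒ S*(4)=74.8000
t_3: node(3,0) S=49.5069 payoff=55.7831 vs cont=55.2990 → 55.7831 [stop]  node(3,1) S=65.1863 payoff=40.1037 vs cont=39.6196 → 40.1037 [stop]  node(3,2) S=85.8315 payoff=19.4585 vs cont=20.5232 → 20.5232 [wait]  node(3,3) S=113.0153 payoff=0.0000 vs cont=5.1654 → 5.1654 [wait]  ⇒ S*(3)=65.1863
t_2: node(2,0) S=56.8082 payoff=48.4818 vs cont=47.9977 → 48.4818 [stop]  node(2,1) S=74.8000 payoff=30.4900 vs cont=30.5172 → 30.5172 [wait]  node(2,2) S=98.4900 payoff=6.8000 vs cont=13.0544 → 13.0544 [wait]  ⇒ S*(2)=56.8082
t_1: node(1,0) S=65.1863 payoff=40.1037 vs cont=39.6327 → 40.1037 [stop]  node(1,1) S=85.8315 payoff=19.4585 vs cont=21.9916 → 21.9916 [wait]  ⇒ S*(1)=65.1863
t_0: node(0,0) S=74.8000 payoff=30.4900 vs cont=31.2223 → 31.2223 [wait]  ⇒ S*(0)=-

price = 31.2223
boundary = - 65.1863 56.8082 65.1863 74.8000
tree:
31.2223
40.1037 21.9916
48.4818 30.5172 13.0544
55.7831 40.1037 20.5232 5.1654
62.1460 48.4818 30.4900 10.0255 0.0000
67.6911 55.7831 40.1037 19.4585 0.0000 0.0000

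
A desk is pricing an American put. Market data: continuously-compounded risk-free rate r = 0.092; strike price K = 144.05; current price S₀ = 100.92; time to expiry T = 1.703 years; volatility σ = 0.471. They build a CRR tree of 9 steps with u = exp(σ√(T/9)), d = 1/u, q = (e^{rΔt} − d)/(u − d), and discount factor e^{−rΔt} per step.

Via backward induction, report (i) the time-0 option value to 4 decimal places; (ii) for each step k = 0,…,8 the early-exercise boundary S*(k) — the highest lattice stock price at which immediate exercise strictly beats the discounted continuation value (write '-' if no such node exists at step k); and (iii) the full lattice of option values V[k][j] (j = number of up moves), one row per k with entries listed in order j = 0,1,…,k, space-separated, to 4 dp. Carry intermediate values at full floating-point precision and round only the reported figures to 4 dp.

price = 47.1012
boundary = - 82.2238 66.9912 82.2238 66.9912 82.2238 66.9912 82.2238 100.9200
tree:
47.1012
61.8262 33.5507
77.0588 46.2192 21.6435
89.4694 61.8262 31.7246 11.9877
99.5809 77.0588 45.0822 19.0393 5.1209
107.8192 89.4694 61.8262 29.3708 9.0313 1.2585
114.5312 99.5809 77.0588 43.6589 15.6388 2.5184 0.0000
119.9998 107.8192 89.4694 61.8262 26.4241 5.0398 0.0000 0.0000
124.4553 114.5312 99.5809 77.0588 43.1300 10.0854 0.0000 0.0000 0.0000
128.0854 119.9998 107.8192 89.4694 61.8262 20.1826 0.0000 0.0000 0.0000 0.0000

Δt=0.18922  u=1.22738  d=0.81474  q=0.49151  discount=0.98274
step 9 (expiry): payoffs max(K−S,0) = 128.0854 119.9998 107.8192 89.4694 61.8262 20.1826 0.0000 0.0000 0.0000 0.0000
step 8: (k=8,j=0): S=19.5947, (K−S)⁺=124.4553, hold=121.9693 ⇒ V=124.4553 exercise | (k=8,j=1): S=29.5188, (K−S)⁺=114.5312, hold=112.0452 ⇒ V=114.5312 exercise | (k=8,j=2): S=44.4691, (K−S)⁺=99.5809, hold=97.0949 ⇒ V=99.5809 exercise | (k=8,j=3): S=66.9912, (K−S)⁺=77.0588, hold=74.5728 ⇒ V=77.0588 exercise | (k=8,j=4): S=100.9200, (K−S)⁺=43.1300, hold=40.6440 ⇒ V=43.1300 exercise | (k=8,j=5): S=152.0326, (K−S)⁺=0.0000, hold=10.0854 ⇒ V=10.0854 continue | (k=8,j=6): S=229.0321, (K−S)⁺=0.0000, hold=0.0000 ⇒ V=0.0000 continue | (k=8,j=7): S=345.0292, (K−S)⁺=0.0000, hold=0.0000 ⇒ V=0.0000 continue | (k=8,j=8): S=519.7750, (K−S)⁺=0.0000, hold=0.0000 ⇒ V=0.0000 continue  boundary S*=100.9200
step 7: (k=7,j=0): S=24.0502, (K−S)⁺=119.9998, hold=117.5138 ⇒ V=119.9998 exercise | (k=7,j=1): S=36.2308, (K−S)⁺=107.8192, hold=105.3332 ⇒ V=107.8192 exercise | (k=7,j=2): S=54.5806, (K−S)⁺=89.4694, hold=86.9835 ⇒ V=89.4694 exercise | (k=7,j=3): S=82.2238, (K−S)⁺=61.8262, hold=59.3402 ⇒ V=61.8262 exercise | (k=7,j=4): S=123.8674, (K−S)⁺=20.1826, hold=26.4241 ⇒ V=26.4241 continue | (k=7,j=5): S=186.6021, (K−S)⁺=0.0000, hold=5.0398 ⇒ V=5.0398 continue | (k=7,j=6): S=281.1099, (K−S)⁺=0.0000, hold=0.0000 ⇒ V=0.0000 continue | (k=7,j=7): S=423.4827, (K−S)⁺=0.0000, hold=0.0000 ⇒ V=0.0000 continue  boundary S*=82.2238
step 6: (k=6,j=0): S=29.5188, (K−S)⁺=114.5312, hold=112.0452 ⇒ V=114.5312 exercise | (k=6,j=1): S=44.4691, (K−S)⁺=99.5809, hold=97.0949 ⇒ V=99.5809 exercise | (k=6,j=2): S=66.9912, (K−S)⁺=77.0588, hold=74.5728 ⇒ V=77.0588 exercise | (k=6,j=3): S=100.9200, (K−S)⁺=43.1300, hold=43.6589 ⇒ V=43.6589 continue | (k=6,j=4): S=152.0326, (K−S)⁺=0.0000, hold=15.6388 ⇒ V=15.6388 continue | (k=6,j=5): S=229.0321, (K−S)⁺=0.0000, hold=2.5184 ⇒ V=2.5184 continue | (k=6,j=6): S=345.0292, (K−S)⁺=0.0000, hold=0.0000 ⇒ V=0.0000 continue  boundary S*=66.9912
step 5: (k=5,j=0): S=36.2308, (K−S)⁺=107.8192, hold=105.3332 ⇒ V=107.8192 exercise | (k=5,j=1): S=54.5806, (K−S)⁺=89.4694, hold=86.9835 ⇒ V=89.4694 exercise | (k=5,j=2): S=82.2238, (K−S)⁺=61.8262, hold=59.5957 ⇒ V=61.8262 exercise | (k=5,j=3): S=123.8674, (K−S)⁺=20.1826, hold=29.3708 ⇒ V=29.3708 continue | (k=5,j=4): S=186.6021, (K−S)⁺=0.0000, hold=9.0313 ⇒ V=9.0313 continue | (k=5,j=5): S=281.1099, (K−S)⁺=0.0000, hold=1.2585 ⇒ V=1.2585 continue  boundary S*=82.2238
step 4: (k=4,j=0): S=44.4691, (K−S)⁺=99.5809, hold=97.0949 ⇒ V=99.5809 exercise | (k=4,j=1): S=66.9912, (K−S)⁺=77.0588, hold=74.5728 ⇒ V=77.0588 exercise | (k=4,j=2): S=100.9200, (K−S)⁺=43.1300, hold=45.0822 ⇒ V=45.0822 continue | (k=4,j=3): S=152.0326, (K−S)⁺=0.0000, hold=19.0393 ⇒ V=19.0393 continue | (k=4,j=4): S=229.0321, (K−S)⁺=0.0000, hold=5.1209 ⇒ V=5.1209 continue  boundary S*=66.9912
step 3: (k=3,j=0): S=54.5806, (K−S)⁺=89.4694, hold=86.9835 ⇒ V=89.4694 exercise | (k=3,j=1): S=82.2238, (K−S)⁺=61.8262, hold=60.2832 ⇒ V=61.8262 exercise | (k=3,j=2): S=123.8674, (K−S)⁺=20.1826, hold=31.7246 ⇒ V=31.7246 continue | (k=3,j=3): S=186.6021, (K−S)⁺=0.0000, hold=11.9877 ⇒ V=11.9877 continue  boundary S*=82.2238
step 2: (k=2,j=0): S=66.9912, (K−S)⁺=77.0588, hold=74.5728 ⇒ V=77.0588 exercise | (k=2,j=1): S=100.9200, (K−S)⁺=43.1300, hold=46.2192 ⇒ V=46.2192 continue | (k=2,j=2): S=152.0326, (K−S)⁺=0.0000, hold=21.6435 ⇒ V=21.6435 continue  boundary S*=66.9912
step 1: (k=1,j=0): S=82.2238, (K−S)⁺=61.8262, hold=60.8324 ⇒ V=61.8262 exercise | (k=1,j=1): S=123.8674, (K−S)⁺=20.1826, hold=33.5507 ⇒ V=33.5507 continue  boundary S*=82.2238
step 0: (k=0,j=0): S=100.9200, (K−S)⁺=43.1300, hold=47.1012 ⇒ V=47.1012 continue  boundary S*=-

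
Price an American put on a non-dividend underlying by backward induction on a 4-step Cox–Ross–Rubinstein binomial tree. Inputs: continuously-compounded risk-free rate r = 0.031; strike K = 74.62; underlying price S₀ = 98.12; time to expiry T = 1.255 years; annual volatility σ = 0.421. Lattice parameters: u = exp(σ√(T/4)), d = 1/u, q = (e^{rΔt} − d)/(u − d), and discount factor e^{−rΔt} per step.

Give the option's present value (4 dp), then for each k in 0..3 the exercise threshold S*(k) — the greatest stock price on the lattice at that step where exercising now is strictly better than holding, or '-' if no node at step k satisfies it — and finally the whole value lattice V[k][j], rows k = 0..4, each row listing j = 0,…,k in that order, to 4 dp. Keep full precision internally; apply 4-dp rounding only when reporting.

params: Δt=0.31375 u=1.26594 d=0.78993 q=0.46185 e^(-rΔt)=0.99032
t_4 payoffs: 36.4166 13.3948 0.0000 0.0000 0.0000
t_3: node(3,0) S=48.3633 payoff=26.2567 vs cont=25.5344 → 26.2567 [stop]  node(3,1) S=77.5075 payoff=0.0000 vs cont=7.1387 → 7.1387 [wait]  node(3,2) S=124.2142 payoff=0.0000 vs cont=0.0000 → 0.0000 [wait]  node(3,3) S=199.0668 payoff=0.0000 vs cont=0.0000 → 0.0000 [wait]  ⇒ S*(3)=48.3633
t_2: node(2,0) S=61.2252 payoff=13.3948 vs cont=17.2583 → 17.2583 [wait]  node(2,1) S=98.1200 payoff=0.0000 vs cont=3.8045 → 3.8045 [wait]  node(2,2) S=157.2480 payoff=0.0000 vs cont=0.0000 → 0.0000 [wait]  ⇒ S*(2)=-
t_1: node(1,0) S=77.5075 payoff=0.0000 vs cont=10.9378 → 10.9378 [wait]  node(1,1) S=124.2142 payoff=0.0000 vs cont=2.0276 → 2.0276 [wait]  ⇒ S*(1)=-
t_0: node(0,0) S=98.1200 payoff=0.0000 vs cont=6.7566 → 6.7566 [wait]  ⇒ S*(0)=-

price = 6.7566
boundary = - - - 48.3633
tree:
6.7566
10.9378 2.0276
17.2583 3.8045 0.0000
26.2567 7.1387 0.0000 0.0000
36.4166 13.3948 0.0000 0.0000 0.0000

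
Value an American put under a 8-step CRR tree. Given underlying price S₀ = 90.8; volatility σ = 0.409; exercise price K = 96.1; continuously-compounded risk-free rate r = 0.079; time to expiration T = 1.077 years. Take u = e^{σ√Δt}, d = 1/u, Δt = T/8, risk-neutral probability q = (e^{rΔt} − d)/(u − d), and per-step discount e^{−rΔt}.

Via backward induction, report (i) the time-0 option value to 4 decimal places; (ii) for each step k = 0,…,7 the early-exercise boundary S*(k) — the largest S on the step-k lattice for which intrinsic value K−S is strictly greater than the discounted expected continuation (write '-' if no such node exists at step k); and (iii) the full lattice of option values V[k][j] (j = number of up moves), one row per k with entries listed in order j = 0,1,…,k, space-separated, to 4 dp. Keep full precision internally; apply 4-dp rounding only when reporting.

price = 15.1419
boundary = - - - 57.8849 67.2572 57.8849 67.2572 78.1470
tree:
15.1419
21.3129 9.2476
29.0567 13.9659 4.6907
38.2151 20.4502 7.7304 1.7278
46.2813 28.8428 12.4308 3.1591 0.3224
53.2236 38.2151 19.3575 5.7166 0.6493 0.0000
59.1984 46.2813 28.8428 10.2134 1.3073 0.0000 0.0000
64.3406 53.2236 38.2151 17.9530 2.6322 0.0000 0.0000 0.0000
68.7663 59.1984 46.2813 28.8428 5.3000 0.0000 0.0000 0.0000 0.0000

Δt=0.13462  u=1.16191  d=0.86065  q=0.49804  discount=0.98942
step 8 (expiry): payoffs max(K−S,0) = 68.7663 59.1984 46.2813 28.8428 5.3000 0.0000 0.0000 0.0000 0.0000
step 7: (k=7,j=0): S=31.7594, (K−S)⁺=64.3406, hold=63.3240 ⇒ V=64.3406 exercise | (k=7,j=1): S=42.8764, (K−S)⁺=53.2236, hold=52.2069 ⇒ V=53.2236 exercise | (k=7,j=2): S=57.8849, (K−S)⁺=38.2151, hold=37.1984 ⇒ V=38.2151 exercise | (k=7,j=3): S=78.1470, (K−S)⁺=17.9530, hold=16.9363 ⇒ V=17.9530 exercise | (k=7,j=4): S=105.5017, (K−S)⁺=0.0000, hold=2.6322 ⇒ V=2.6322 continue | (k=7,j=5): S=142.4315, (K−S)⁺=0.0000, hold=0.0000 ⇒ V=0.0000 continue | (k=7,j=6): S=192.2883, (K−S)⁺=0.0000, hold=0.0000 ⇒ V=0.0000 continue | (k=7,j=7): S=259.5970, (K−S)⁺=0.0000, hold=0.0000 ⇒ V=0.0000 continue  boundary S*=78.1470
step 6: (k=6,j=0): S=36.9016, (K−S)⁺=59.1984, hold=58.1817 ⇒ V=59.1984 exercise | (k=6,j=1): S=49.8187, (K−S)⁺=46.2813, hold=45.2647 ⇒ V=46.2813 exercise | (k=6,j=2): S=67.2572, (K−S)⁺=28.8428, hold=27.8261 ⇒ V=28.8428 exercise | (k=6,j=3): S=90.8000, (K−S)⁺=5.3000, hold=10.2134 ⇒ V=10.2134 continue | (k=6,j=4): S=122.5837, (K−S)⁺=0.0000, hold=1.3073 ⇒ V=1.3073 continue | (k=6,j=5): S=165.4930, (K−S)⁺=0.0000, hold=0.0000 ⇒ V=0.0000 continue | (k=6,j=6): S=223.4222, (K−S)⁺=0.0000, hold=0.0000 ⇒ V=0.0000 continue  boundary S*=67.2572
step 5: (k=5,j=0): S=42.8764, (K−S)⁺=53.2236, hold=52.2069 ⇒ V=53.2236 exercise | (k=5,j=1): S=57.8849, (K−S)⁺=38.2151, hold=37.1984 ⇒ V=38.2151 exercise | (k=5,j=2): S=78.1470, (K−S)⁺=17.9530, hold=19.3575 ⇒ V=19.3575 continue | (k=5,j=3): S=105.5017, (K−S)⁺=0.0000, hold=5.7166 ⇒ V=5.7166 continue | (k=5,j=4): S=142.4315, (K−S)⁺=0.0000, hold=0.6493 ⇒ V=0.6493 continue | (k=5,j=5): S=192.2883, (K−S)⁺=0.0000, hold=0.0000 ⇒ V=0.0000 continue  boundary S*=57.8849
step 4: (k=4,j=0): S=49.8187, (K−S)⁺=46.2813, hold=45.2647 ⇒ V=46.2813 exercise | (k=4,j=1): S=67.2572, (K−S)⁺=28.8428, hold=28.5182 ⇒ V=28.8428 exercise | (k=4,j=2): S=90.8000, (K−S)⁺=5.3000, hold=12.4308 ⇒ V=12.4308 continue | (k=4,j=3): S=122.5837, (K−S)⁺=0.0000, hold=3.1591 ⇒ V=3.1591 continue | (k=4,j=4): S=165.4930, (K−S)⁺=0.0000, hold=0.3224 ⇒ V=0.3224 continue  boundary S*=67.2572
step 3: (k=3,j=0): S=57.8849, (K−S)⁺=38.2151, hold=37.1984 ⇒ V=38.2151 exercise | (k=3,j=1): S=78.1470, (K−S)⁺=17.9530, hold=20.4502 ⇒ V=20.4502 continue | (k=3,j=2): S=105.5017, (K−S)⁺=0.0000, hold=7.7304 ⇒ V=7.7304 continue | (k=3,j=3): S=142.4315, (K−S)⁺=0.0000, hold=1.7278 ⇒ V=1.7278 continue  boundary S*=57.8849
step 2: (k=2,j=0): S=67.2572, (K−S)⁺=28.8428, hold=29.0567 ⇒ V=29.0567 continue | (k=2,j=1): S=90.8000, (K−S)⁺=5.3000, hold=13.9659 ⇒ V=13.9659 continue | (k=2,j=2): S=122.5837, (K−S)⁺=0.0000, hold=4.6907 ⇒ V=4.6907 continue  boundary S*=-
step 1: (k=1,j=0): S=78.1470, (K−S)⁺=17.9530, hold=21.3129 ⇒ V=21.3129 continue | (k=1,j=1): S=105.5017, (K−S)⁺=0.0000, hold=9.2476 ⇒ V=9.2476 continue  boundary S*=-
step 0: (k=0,j=0): S=90.8000, (K−S)⁺=5.3000, hold=15.1419 ⇒ V=15.1419 continue  boundary S*=-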